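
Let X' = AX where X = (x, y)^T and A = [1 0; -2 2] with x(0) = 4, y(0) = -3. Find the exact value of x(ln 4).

A = [[1,0],[-2,2]]; eigenvalues λ = 1, 2.
Eigenvectors: (-1,-2) for λ=1, (0,-1) for λ=2.
From the initial condition, c_1 = -4, c_2 = 11.
x(ln 4) = (-4)(4^1)(-1) + (11)(4^2)(0) = 16.

16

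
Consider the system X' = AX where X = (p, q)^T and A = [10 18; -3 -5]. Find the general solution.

Coefficient matrix A = [[10, 18], [-3, -5]].
Characteristic polynomial det(A - λI) = λ^2 - 5λ + 4 = 0.
Eigenvalues λ = 1, 4.
For λ=1: (A-λI) row 1 is [9, 18], so an eigenvector is (-2, 1).
For λ=4: (A-λI) row 1 is [6, 18], so an eigenvector is (3, -1).
General solution: C_1e^(t)(-2,1) + C_2e^(4t)(3,-1).

p(t) = -2C_1e^(t) + 3C_2e^(4t), q(t) = C_1e^(t) - C_2e^(4t)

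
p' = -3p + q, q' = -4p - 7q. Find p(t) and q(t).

p(t) = -C_1e^(-5t) - C_2te^(-5t) - 2C_2e^(-5t), q(t) = 2C_1e^(-5t) + 2C_2te^(-5t) + 3C_2e^(-5t)

Coefficient matrix A = [[-3, 1], [-4, -7]].
Characteristic polynomial det(A - λI) = λ^2 + 10λ + 25 = 0.
Single eigenvalue λ = -5 with algebraic multiplicity 2.
Eigenvector v = (-1,2); generalized eigenvector w with (A-λI)w=v is (-2,3).
General solution: e^(-5t)[C_1·v + C_2·(t·v + w)].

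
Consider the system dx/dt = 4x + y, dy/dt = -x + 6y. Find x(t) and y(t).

x(t) = K_1e^(5t) + K_2te^(5t) - 2K_2e^(5t), y(t) = K_1e^(5t) + K_2te^(5t) - K_2e^(5t)

Coefficient matrix A = [[4, 1], [-1, 6]].
Characteristic polynomial det(A - λI) = λ^2 - 10λ + 25 = 0.
Single eigenvalue λ = 5 with algebraic multiplicity 2.
Eigenvector v = (1,1); generalized eigenvector w with (A-λI)w=v is (-2,-1).
General solution: e^(5t)[K_1·v + K_2·(t·v + w)].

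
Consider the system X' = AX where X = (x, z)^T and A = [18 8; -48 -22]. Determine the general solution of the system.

x(t) = -c_1e^(-6t) + c_2e^(2t), z(t) = 3c_1e^(-6t) - 2c_2e^(2t)

Coefficient matrix A = [[18, 8], [-48, -22]].
Characteristic polynomial det(A - λI) = λ^2 + 4λ - 12 = 0.
Eigenvalues λ = -6, 2.
For λ=-6: (A-λI) row 1 is [24, 8], so an eigenvector is (-1, 3).
For λ=2: (A-λI) row 1 is [16, 8], so an eigenvector is (1, -2).
General solution: c_1e^(-6t)(-1,3) + c_2e^(2t)(1,-2).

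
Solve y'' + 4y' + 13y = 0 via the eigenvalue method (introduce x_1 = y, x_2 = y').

Let x_1 = y, x_2 = y'. Then x_1' = x_2 and x_2' = -13x_1 - 4x_2.
A = [[0,1],[-13,-4]]; det(A-λI) = λ^2 + 4λ + 13.
Eigenvalues λ = -2 ± 3i.

y(t) = c_1e^(-2t)cos(3t) + c_2e^(-2t)sin(3t)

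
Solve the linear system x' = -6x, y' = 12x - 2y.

x(t) = -C_2e^(-6t), y(t) = C_1e^(-2t) + 3C_2e^(-6t)

Coefficient matrix A = [[-6, 0], [12, -2]].
Characteristic polynomial det(A - λI) = λ^2 + 8λ + 12 = 0.
Eigenvalues λ = -2, -6.
For λ=-2: (A-λI) row 1 is [-4, 0], so an eigenvector is (0, 1).
For λ=-6: (A-λI) row 2 is [12, 4], so an eigenvector is (-1, 3).
General solution: C_1e^(-2t)(0,1) + C_2e^(-6t)(-1,3).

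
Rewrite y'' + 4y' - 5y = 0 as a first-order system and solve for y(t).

y(t) = C_1e^(t) + C_2e^(-5t)

Let x_1 = y, x_2 = y'. Then x_1' = x_2 and x_2' = 5x_1 - 4x_2.
A = [[0,1],[5,-4]]; det(A-λI) = λ^2 + 4λ - 5.
Eigenvalues λ = 1, -5 with eigenvectors (1,1), (1,-5).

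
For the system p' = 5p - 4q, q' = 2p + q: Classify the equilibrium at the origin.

A = [[5,-4],[2,1]]; det(A-λI) = λ^2 - 6λ + 13.
λ = 3 ± 2i: positive real part.

unstable spiral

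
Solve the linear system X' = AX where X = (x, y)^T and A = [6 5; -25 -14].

Coefficient matrix A = [[6, 5], [-25, -14]].
Characteristic polynomial det(A - λI) = λ^2 + 8λ + 41 = 0.
Eigenvalues λ = -4 ± 5i (complex conjugate pair).
For λ=-4+5i: an eigenvector is (-1,2) - i(0,1) = (-1, 2 - i).
A real fundamental pair from Re and Im of e^((-4+5i)t)v: X_1 = e^(-4t)(cos(5t)·(-1,2) + sin(5t)·(0,1)), X_2 = e^(-4t)(sin(5t)·(-1,2) - cos(5t)·(0,1)).
General solution: C_1X_1 + C_2X_2.

x(t) = -C_1e^(-4t)cos(5t) - C_2e^(-4t)sin(5t), y(t) = C_1e^(-4t)sin(5t) + 2C_1e^(-4t)cos(5t) + 2C_2e^(-4t)sin(5t) - C_2e^(-4t)cos(5t)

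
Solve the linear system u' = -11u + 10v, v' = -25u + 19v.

u(t) = K_1e^(4t)sin(5t) + K_1e^(4t)cos(5t) + K_2e^(4t)sin(5t) - K_2e^(4t)cos(5t), v(t) = K_1e^(4t)sin(5t) + 2K_1e^(4t)cos(5t) + 2K_2e^(4t)sin(5t) - K_2e^(4t)cos(5t)

Coefficient matrix A = [[-11, 10], [-25, 19]].
Characteristic polynomial det(A - λI) = λ^2 - 8λ + 41 = 0.
Eigenvalues λ = 4 ± 5i (complex conjugate pair).
For λ=4+5i: an eigenvector is (1,2) - i(1,1) = (1 - i, 2 - i).
A real fundamental pair from Re and Im of e^((4+5i)t)v: X_1 = e^(4t)(cos(5t)·(1,2) + sin(5t)·(1,1)), X_2 = e^(4t)(sin(5t)·(1,2) - cos(5t)·(1,1)).
General solution: K_1X_1 + K_2X_2.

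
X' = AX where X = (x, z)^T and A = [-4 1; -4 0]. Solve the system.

x(t) = C_1e^(-2t) + C_2te^(-2t) - C_2e^(-2t), z(t) = 2C_1e^(-2t) + 2C_2te^(-2t) - C_2e^(-2t)

Coefficient matrix A = [[-4, 1], [-4, 0]].
Characteristic polynomial det(A - λI) = λ^2 + 4λ + 4 = 0.
Single eigenvalue λ = -2 with algebraic multiplicity 2.
Eigenvector v = (1,2); generalized eigenvector w with (A-λI)w=v is (-1,-1).
General solution: e^(-2t)[C_1·v + C_2·(t·v + w)].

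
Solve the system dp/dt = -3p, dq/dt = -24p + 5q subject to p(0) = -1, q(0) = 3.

Coefficient matrix A = [[-3, 0], [-24, 5]].
Characteristic polynomial det(A - λI) = λ^2 - 2λ - 15 = 0.
Eigenvalues λ = -3, 5.
For λ=-3: (A-λI) row 2 is [-24, 8], so an eigenvector is (1, 3).
For λ=5: (A-λI) row 1 is [-8, 0], so an eigenvector is (0, -1).
General solution: K_1e^(-3t)(1,3) + K_2e^(5t)(0,-1).
Applying p(0)=-1, q(0)=3 gives K_1=-1, K_2=-6.

p(t) = -e^(-3t), q(t) = 6e^(5t) - 3e^(-3t)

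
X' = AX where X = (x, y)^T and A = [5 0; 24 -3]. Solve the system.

x(t) = K_1e^(5t), y(t) = 3K_1e^(5t) + K_2e^(-3t)

Coefficient matrix A = [[5, 0], [24, -3]].
Characteristic polynomial det(A - λI) = λ^2 - 2λ - 15 = 0.
Eigenvalues λ = 5, -3.
For λ=5: (A-λI) row 2 is [24, -8], so an eigenvector is (1, 3).
For λ=-3: (A-λI) row 1 is [8, 0], so an eigenvector is (0, 1).
General solution: K_1e^(5t)(1,3) + K_2e^(-3t)(0,1).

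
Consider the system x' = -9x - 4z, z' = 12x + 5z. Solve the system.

Coefficient matrix A = [[-9, -4], [12, 5]].
Characteristic polynomial det(A - λI) = λ^2 + 4λ + 3 = 0.
Eigenvalues λ = -3, -1.
For λ=-3: (A-λI) row 1 is [-6, -4], so an eigenvector is (2, -3).
For λ=-1: (A-λI) row 1 is [-8, -4], so an eigenvector is (1, -2).
General solution: c_1e^(-3t)(2,-3) + c_2e^(-t)(1,-2).

x(t) = 2c_1e^(-3t) + c_2e^(-t), z(t) = -3c_1e^(-3t) - 2c_2e^(-t)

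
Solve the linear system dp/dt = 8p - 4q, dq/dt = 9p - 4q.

p(t) = 2C_1e^(2t) + 2C_2te^(2t) - C_2e^(2t), q(t) = 3C_1e^(2t) + 3C_2te^(2t) - 2C_2e^(2t)

Coefficient matrix A = [[8, -4], [9, -4]].
Characteristic polynomial det(A - λI) = λ^2 - 4λ + 4 = 0.
Single eigenvalue λ = 2 with algebraic multiplicity 2.
Eigenvector v = (2,3); generalized eigenvector w with (A-λI)w=v is (-1,-2).
General solution: e^(2t)[C_1·v + C_2·(t·v + w)].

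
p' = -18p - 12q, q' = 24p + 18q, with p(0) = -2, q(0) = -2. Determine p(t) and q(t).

Coefficient matrix A = [[-18, -12], [24, 18]].
Characteristic polynomial det(A - λI) = λ^2 - 36 = 0.
Eigenvalues λ = -6, 6.
For λ=-6: (A-λI) row 1 is [-12, -12], so an eigenvector is (-1, 1).
For λ=6: (A-λI) row 1 is [-24, -12], so an eigenvector is (-1, 2).
General solution: C_1e^(-6t)(-1,1) + C_2e^(6t)(-1,2).
Applying p(0)=-2, q(0)=-2 gives C_1=6, C_2=-4.

p(t) = 4e^(6t) - 6e^(-6t), q(t) = -8e^(6t) + 6e^(-6t)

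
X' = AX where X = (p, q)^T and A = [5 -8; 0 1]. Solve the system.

p(t) = -C_1e^(5t) - 2C_2e^(t), q(t) = -C_2e^(t)

Coefficient matrix A = [[5, -8], [0, 1]].
Characteristic polynomial det(A - λI) = λ^2 - 6λ + 5 = 0.
Eigenvalues λ = 5, 1.
For λ=5: (A-λI) row 1 is [0, -8], so an eigenvector is (-1, 0).
For λ=1: (A-λI) row 1 is [4, -8], so an eigenvector is (-2, -1).
General solution: C_1e^(5t)(-1,0) + C_2e^(t)(-2,-1).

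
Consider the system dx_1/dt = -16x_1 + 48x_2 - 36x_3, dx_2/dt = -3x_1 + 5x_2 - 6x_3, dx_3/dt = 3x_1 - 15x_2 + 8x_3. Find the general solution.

x_1(t) = 4C_1e^(-t) + C_2e^(-4t) - 2C_3e^(2t), x_2(t) = -C_1e^(-t) + C_2e^(-4t), x_3(t) = -3C_1e^(-t) + C_2e^(-4t) + C_3e^(2t)

Coefficient matrix A = [[-16, 48, -36], [-3, 5, -6], [3, -15, 8]].
det(A - λI) = 0 gives eigenvalues λ = -1, -4, 2.
For λ=-1: eigenvector (4,-1,-3).
For λ=-4: eigenvector (1,1,1).
For λ=2: eigenvector (-2,0,1).
General solution: C_1e^(-t)(4,-1,-3) + C_2e^(-4t)(1,1,1) + C_3e^(2t)(-2,0,1).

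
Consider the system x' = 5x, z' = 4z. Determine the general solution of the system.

x(t) = C_2e^(5t), z(t) = -C_1e^(4t)

Coefficient matrix A = [[5, 0], [0, 4]].
Characteristic polynomial det(A - λI) = λ^2 - 9λ + 20 = 0.
Eigenvalues λ = 4, 5.
For λ=4: (A-λI) row 1 is [1, 0], so an eigenvector is (0, -1).
For λ=5: (A-λI) row 2 is [0, -1], so an eigenvector is (1, 0).
General solution: C_1e^(4t)(0,-1) + C_2e^(5t)(1,0).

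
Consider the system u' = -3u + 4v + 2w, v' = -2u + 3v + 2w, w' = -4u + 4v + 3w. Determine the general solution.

Coefficient matrix A = [[-3, 4, 2], [-2, 3, 2], [-4, 4, 3]].
det(A - λI) = 0 gives eigenvalues λ = -1, 1, 3.
For λ=-1: eigenvector (-1,0,-1).
For λ=1: eigenvector (1,1,0).
For λ=3: eigenvector (1,1,1).
General solution: C_1e^(-t)(-1,0,-1) + C_2e^(t)(1,1,0) + C_3e^(3t)(1,1,1).

u(t) = -C_1e^(-t) + C_2e^(t) + C_3e^(3t), v(t) = C_2e^(t) + C_3e^(3t), w(t) = -C_1e^(-t) + C_3e^(3t)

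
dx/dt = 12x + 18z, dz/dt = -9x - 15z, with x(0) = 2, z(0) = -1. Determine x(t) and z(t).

x(t) = 2e^(3t), z(t) = -e^(3t)

Coefficient matrix A = [[12, 18], [-9, -15]].
Characteristic polynomial det(A - λI) = λ^2 + 3λ - 18 = 0.
Eigenvalues λ = -6, 3.
For λ=-6: (A-λI) row 1 is [18, 18], so an eigenvector is (-1, 1).
For λ=3: (A-λI) row 1 is [9, 18], so an eigenvector is (-2, 1).
General solution: c_1e^(-6t)(-1,1) + c_2e^(3t)(-2,1).
Applying x(0)=2, z(0)=-1 gives c_1=0, c_2=-1.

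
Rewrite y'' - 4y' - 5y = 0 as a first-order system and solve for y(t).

y(t) = C_1e^(5t) + C_2e^(-t)

Let x_1 = y, x_2 = y'. Then x_1' = x_2 and x_2' = 5x_1 + 4x_2.
A = [[0,1],[5,4]]; det(A-λI) = λ^2 - 4λ - 5.
Eigenvalues λ = 5, -1 with eigenvectors (1,5), (1,-1).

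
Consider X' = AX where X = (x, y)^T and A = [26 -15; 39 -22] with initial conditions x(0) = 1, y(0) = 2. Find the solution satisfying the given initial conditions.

x(t) = -2e^(2t)sin(3t) + e^(2t)cos(3t), y(t) = -3e^(2t)sin(3t) + 2e^(2t)cos(3t)

Coefficient matrix A = [[26, -15], [39, -22]].
Characteristic polynomial det(A - λI) = λ^2 - 4λ + 13 = 0.
Eigenvalues λ = 2 ± 3i (complex conjugate pair).
For λ=2+3i: an eigenvector is (1,2) - i(-2,-3) = (1 + 2i, 2 + 3i).
A real fundamental pair from Re and Im of e^((2+3i)t)v: X_1 = e^(2t)(cos(3t)·(1,2) + sin(3t)·(-2,-3)), X_2 = e^(2t)(sin(3t)·(1,2) - cos(3t)·(-2,-3)).
General solution: K_1X_1 + K_2X_2.
Applying x(0)=1, y(0)=2 gives K_1=1, K_2=0.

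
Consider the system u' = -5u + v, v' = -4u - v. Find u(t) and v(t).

Coefficient matrix A = [[-5, 1], [-4, -1]].
Characteristic polynomial det(A - λI) = λ^2 + 6λ + 9 = 0.
Single eigenvalue λ = -3 with algebraic multiplicity 2.
Eigenvector v = (1,2); generalized eigenvector w with (A-λI)w=v is (-1,-1).
General solution: e^(-3t)[C_1·v + C_2·(t·v + w)].

u(t) = C_1e^(-3t) + C_2te^(-3t) - C_2e^(-3t), v(t) = 2C_1e^(-3t) + 2C_2te^(-3t) - C_2e^(-3t)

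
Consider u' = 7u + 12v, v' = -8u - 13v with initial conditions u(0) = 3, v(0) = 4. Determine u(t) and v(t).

u(t) = 21e^(-t) - 18e^(-5t), v(t) = -14e^(-t) + 18e^(-5t)

Coefficient matrix A = [[7, 12], [-8, -13]].
Characteristic polynomial det(A - λI) = λ^2 + 6λ + 5 = 0.
Eigenvalues λ = -5, -1.
For λ=-5: (A-λI) row 1 is [12, 12], so an eigenvector is (-1, 1).
For λ=-1: (A-λI) row 1 is [8, 12], so an eigenvector is (-3, 2).
General solution: K_1e^(-5t)(-1,1) + K_2e^(-t)(-3,2).
Applying u(0)=3, v(0)=4 gives K_1=18, K_2=-7.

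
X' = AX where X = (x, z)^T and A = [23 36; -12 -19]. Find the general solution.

x(t) = -3C_1e^(-t) + 2C_2e^(5t), z(t) = 2C_1e^(-t) - C_2e^(5t)

Coefficient matrix A = [[23, 36], [-12, -19]].
Characteristic polynomial det(A - λI) = λ^2 - 4λ - 5 = 0.
Eigenvalues λ = -1, 5.
For λ=-1: (A-λI) row 1 is [24, 36], so an eigenvector is (-3, 2).
For λ=5: (A-λI) row 1 is [18, 36], so an eigenvector is (2, -1).
General solution: C_1e^(-t)(-3,2) + C_2e^(5t)(2,-1).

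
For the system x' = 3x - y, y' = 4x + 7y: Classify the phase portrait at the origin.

unstable improper node

A = [[3,-1],[4,7]]; det(A-λI) = λ^2 - 10λ + 25.
repeated λ = 5 with a single eigenvector.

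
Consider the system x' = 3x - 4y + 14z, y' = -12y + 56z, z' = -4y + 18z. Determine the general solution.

x(t) = K_1e^(3t) + 2K_3e^(2t), y(t) = -7K_2e^(4t) + 4K_3e^(2t), z(t) = -2K_2e^(4t) + K_3e^(2t)

Coefficient matrix A = [[3, -4, 14], [0, -12, 56], [0, -4, 18]].
det(A - λI) = 0 gives eigenvalues λ = 3, 4, 2.
For λ=3: eigenvector (1,0,0).
For λ=4: eigenvector (0,-7,-2).
For λ=2: eigenvector (2,4,1).
General solution: K_1e^(3t)(1,0,0) + K_2e^(4t)(0,-7,-2) + K_3e^(2t)(2,4,1).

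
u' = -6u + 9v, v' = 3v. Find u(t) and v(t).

Coefficient matrix A = [[-6, 9], [0, 3]].
Characteristic polynomial det(A - λI) = λ^2 + 3λ - 18 = 0.
Eigenvalues λ = -6, 3.
For λ=-6: (A-λI) row 1 is [0, 9], so an eigenvector is (1, 0).
For λ=3: (A-λI) row 1 is [-9, 9], so an eigenvector is (-1, -1).
General solution: K_1e^(-6t)(1,0) + K_2e^(3t)(-1,-1).

u(t) = K_1e^(-6t) - K_2e^(3t), v(t) = -K_2e^(3t)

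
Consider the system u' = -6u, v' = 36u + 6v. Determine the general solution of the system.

u(t) = C_1e^(-6t), v(t) = -3C_1e^(-6t) + C_2e^(6t)

Coefficient matrix A = [[-6, 0], [36, 6]].
Characteristic polynomial det(A - λI) = λ^2 - 36 = 0.
Eigenvalues λ = -6, 6.
For λ=-6: (A-λI) row 2 is [36, 12], so an eigenvector is (1, -3).
For λ=6: (A-λI) row 1 is [-12, 0], so an eigenvector is (0, 1).
General solution: C_1e^(-6t)(1,-3) + C_2e^(6t)(0,1).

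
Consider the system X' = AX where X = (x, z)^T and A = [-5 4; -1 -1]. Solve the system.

Coefficient matrix A = [[-5, 4], [-1, -1]].
Characteristic polynomial det(A - λI) = λ^2 + 6λ + 9 = 0.
Single eigenvalue λ = -3 with algebraic multiplicity 2.
Eigenvector v = (-2,-1); generalized eigenvector w with (A-λI)w=v is (-3,-2).
General solution: e^(-3t)[K_1·v + K_2·(t·v + w)].

x(t) = -2K_1e^(-3t) - 2K_2te^(-3t) - 3K_2e^(-3t), z(t) = -K_1e^(-3t) - K_2te^(-3t) - 2K_2e^(-3t)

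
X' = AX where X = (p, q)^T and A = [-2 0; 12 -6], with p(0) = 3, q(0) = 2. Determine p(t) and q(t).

p(t) = 3e^(-2t), q(t) = 9e^(-2t) - 7e^(-6t)

Coefficient matrix A = [[-2, 0], [12, -6]].
Characteristic polynomial det(A - λI) = λ^2 + 8λ + 12 = 0.
Eigenvalues λ = -2, -6.
For λ=-2: (A-λI) row 2 is [12, -4], so an eigenvector is (1, 3).
For λ=-6: (A-λI) row 1 is [4, 0], so an eigenvector is (0, -1).
General solution: c_1e^(-2t)(1,3) + c_2e^(-6t)(0,-1).
Applying p(0)=3, q(0)=2 gives c_1=3, c_2=7.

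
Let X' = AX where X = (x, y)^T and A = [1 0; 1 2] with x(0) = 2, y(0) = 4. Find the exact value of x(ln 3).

6

A = [[1,0],[1,2]]; eigenvalues λ = 2, 1.
Eigenvectors: (0,1) for λ=2, (-1,1) for λ=1.
From the initial condition, c_1 = 6, c_2 = -2.
x(ln 3) = (6)(3^2)(0) + (-2)(3^1)(-1) = 6.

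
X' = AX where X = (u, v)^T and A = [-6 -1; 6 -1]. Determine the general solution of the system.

u(t) = -c_1e^(-3t) - c_2e^(-4t), v(t) = 3c_1e^(-3t) + 2c_2e^(-4t)

Coefficient matrix A = [[-6, -1], [6, -1]].
Characteristic polynomial det(A - λI) = λ^2 + 7λ + 12 = 0.
Eigenvalues λ = -3, -4.
For λ=-3: (A-λI) row 1 is [-3, -1], so an eigenvector is (-1, 3).
For λ=-4: (A-λI) row 1 is [-2, -1], so an eigenvector is (-1, 2).
General solution: c_1e^(-3t)(-1,3) + c_2e^(-4t)(-1,2).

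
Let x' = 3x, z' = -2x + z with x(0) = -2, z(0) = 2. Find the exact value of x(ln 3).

A = [[3,0],[-2,1]]; eigenvalues λ = 1, 3.
Eigenvectors: (0,-1) for λ=1, (-1,1) for λ=3.
From the initial condition, c_1 = 0, c_2 = 2.
x(ln 3) = (0)(3^1)(0) + (2)(3^3)(-1) = -54.

-54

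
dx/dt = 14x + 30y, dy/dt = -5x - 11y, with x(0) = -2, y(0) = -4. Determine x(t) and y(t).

Coefficient matrix A = [[14, 30], [-5, -11]].
Characteristic polynomial det(A - λI) = λ^2 - 3λ - 4 = 0.
Eigenvalues λ = 4, -1.
For λ=4: (A-λI) row 1 is [10, 30], so an eigenvector is (-3, 1).
For λ=-1: (A-λI) row 1 is [15, 30], so an eigenvector is (-2, 1).
General solution: K_1e^(4t)(-3,1) + K_2e^(-t)(-2,1).
Applying x(0)=-2, y(0)=-4 gives K_1=10, K_2=-14.

x(t) = -30e^(4t) + 28e^(-t), y(t) = 10e^(4t) - 14e^(-t)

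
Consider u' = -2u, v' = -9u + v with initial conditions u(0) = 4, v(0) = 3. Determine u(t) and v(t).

Coefficient matrix A = [[-2, 0], [-9, 1]].
Characteristic polynomial det(A - λI) = λ^2 + λ - 2 = 0.
Eigenvalues λ = 1, -2.
For λ=1: (A-λI) row 1 is [-3, 0], so an eigenvector is (0, -1).
For λ=-2: (A-λI) row 2 is [-9, 3], so an eigenvector is (-1, -3).
General solution: C_1e^(t)(0,-1) + C_2e^(-2t)(-1,-3).
Applying u(0)=4, v(0)=3 gives C_1=9, C_2=-4.

u(t) = 4e^(-2t), v(t) = -9e^(t) + 12e^(-2t)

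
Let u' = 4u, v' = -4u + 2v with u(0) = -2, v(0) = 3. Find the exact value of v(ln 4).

A = [[4,0],[-4,2]]; eigenvalues λ = 2, 4.
Eigenvectors: (0,1) for λ=2, (1,-2) for λ=4.
From the initial condition, c_1 = -1, c_2 = -2.
v(ln 4) = (-1)(4^2)(1) + (-2)(4^4)(-2) = 1008.

1008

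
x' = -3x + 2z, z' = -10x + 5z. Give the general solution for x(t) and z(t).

Coefficient matrix A = [[-3, 2], [-10, 5]].
Characteristic polynomial det(A - λI) = λ^2 - 2λ + 5 = 0.
Eigenvalues λ = 1 ± 2i (complex conjugate pair).
For λ=1+2i: an eigenvector is (-1,-2) - i(0,1) = (-1, -2 - i).
A real fundamental pair from Re and Im of e^((1+2i)t)v: X_1 = e^(t)(cos(2t)·(-1,-2) + sin(2t)·(0,1)), X_2 = e^(t)(sin(2t)·(-1,-2) - cos(2t)·(0,1)).
General solution: K_1X_1 + K_2X_2.

x(t) = -K_1e^(t)cos(2t) - K_2e^(t)sin(2t), z(t) = K_1e^(t)sin(2t) - 2K_1e^(t)cos(2t) - 2K_2e^(t)sin(2t) - K_2e^(t)cos(2t)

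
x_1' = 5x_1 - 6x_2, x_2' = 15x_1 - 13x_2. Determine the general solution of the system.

Coefficient matrix A = [[5, -6], [15, -13]].
Characteristic polynomial det(A - λI) = λ^2 + 8λ + 25 = 0.
Eigenvalues λ = -4 ± 3i (complex conjugate pair).
For λ=-4+3i: an eigenvector is (1,2) - i(-1,-1) = (1 + i, 2 + i).
A real fundamental pair from Re and Im of e^((-4+3i)t)v: X_1 = e^(-4t)(cos(3t)·(1,2) + sin(3t)·(-1,-1)), X_2 = e^(-4t)(sin(3t)·(1,2) - cos(3t)·(-1,-1)).
General solution: C_1X_1 + C_2X_2.

x_1(t) = -C_1e^(-4t)sin(3t) + C_1e^(-4t)cos(3t) + C_2e^(-4t)sin(3t) + C_2e^(-4t)cos(3t), x_2(t) = -C_1e^(-4t)sin(3t) + 2C_1e^(-4t)cos(3t) + 2C_2e^(-4t)sin(3t) + C_2e^(-4t)cos(3t)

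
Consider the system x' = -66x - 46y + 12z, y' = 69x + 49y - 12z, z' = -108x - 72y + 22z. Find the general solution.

Coefficient matrix A = [[-66, -46, 12], [69, 49, -12], [-108, -72, 22]].
det(A - λI) = 0 gives eigenvalues λ = 4, 3, -2.
For λ=4: eigenvector (-1,1,-2).
For λ=3: eigenvector (2,-3,0).
For λ=-2: eigenvector (-2,2,-3).
General solution: C_1e^(4t)(-1,1,-2) + C_2e^(3t)(2,-3,0) + C_3e^(-2t)(-2,2,-3).

x(t) = -C_1e^(4t) + 2C_2e^(3t) - 2C_3e^(-2t), y(t) = C_1e^(4t) - 3C_2e^(3t) + 2C_3e^(-2t), z(t) = -2C_1e^(4t) - 3C_3e^(-2t)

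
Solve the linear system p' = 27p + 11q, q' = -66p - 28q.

Coefficient matrix A = [[27, 11], [-66, -28]].
Characteristic polynomial det(A - λI) = λ^2 + λ - 30 = 0.
Eigenvalues λ = 5, -6.
For λ=5: (A-λI) row 1 is [22, 11], so an eigenvector is (1, -2).
For λ=-6: (A-λI) row 1 is [33, 11], so an eigenvector is (1, -3).
General solution: c_1e^(5t)(1,-2) + c_2e^(-6t)(1,-3).

p(t) = c_1e^(5t) + c_2e^(-6t), q(t) = -2c_1e^(5t) - 3c_2e^(-6t)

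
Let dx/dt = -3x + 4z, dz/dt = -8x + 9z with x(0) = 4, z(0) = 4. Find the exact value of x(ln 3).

A = [[-3,4],[-8,9]]; eigenvalues λ = 5, 1.
Eigenvectors: (1,2) for λ=5, (-1,-1) for λ=1.
From the initial condition, c_1 = 0, c_2 = -4.
x(ln 3) = (0)(3^5)(1) + (-4)(3^1)(-1) = 12.

12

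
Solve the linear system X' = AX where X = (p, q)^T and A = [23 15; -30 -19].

p(t) = -2c_1e^(2t)sin(3t) - c_1e^(2t)cos(3t) - c_2e^(2t)sin(3t) + 2c_2e^(2t)cos(3t), q(t) = 3c_1e^(2t)sin(3t) + c_1e^(2t)cos(3t) + c_2e^(2t)sin(3t) - 3c_2e^(2t)cos(3t)

Coefficient matrix A = [[23, 15], [-30, -19]].
Characteristic polynomial det(A - λI) = λ^2 - 4λ + 13 = 0.
Eigenvalues λ = 2 ± 3i (complex conjugate pair).
For λ=2+3i: an eigenvector is (-1,1) - i(-2,3) = (-1 + 2i, 1 - 3i).
A real fundamental pair from Re and Im of e^((2+3i)t)v: X_1 = e^(2t)(cos(3t)·(-1,1) + sin(3t)·(-2,3)), X_2 = e^(2t)(sin(3t)·(-1,1) - cos(3t)·(-2,3)).
General solution: c_1X_1 + c_2X_2.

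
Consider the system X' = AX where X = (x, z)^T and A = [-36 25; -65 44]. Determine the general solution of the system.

Coefficient matrix A = [[-36, 25], [-65, 44]].
Characteristic polynomial det(A - λI) = λ^2 - 8λ + 41 = 0.
Eigenvalues λ = 4 ± 5i (complex conjugate pair).
For λ=4+5i: an eigenvector is (-1,-2) - i(-2,-3) = (-1 + 2i, -2 + 3i).
A real fundamental pair from Re and Im of e^((4+5i)t)v: X_1 = e^(4t)(cos(5t)·(-1,-2) + sin(5t)·(-2,-3)), X_2 = e^(4t)(sin(5t)·(-1,-2) - cos(5t)·(-2,-3)).
General solution: K_1X_1 + K_2X_2.

x(t) = -2K_1e^(4t)sin(5t) - K_1e^(4t)cos(5t) - K_2e^(4t)sin(5t) + 2K_2e^(4t)cos(5t), z(t) = -3K_1e^(4t)sin(5t) - 2K_1e^(4t)cos(5t) - 2K_2e^(4t)sin(5t) + 3K_2e^(4t)cos(5t)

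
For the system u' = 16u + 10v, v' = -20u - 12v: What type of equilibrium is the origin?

unstable spiral

A = [[16,10],[-20,-12]]; det(A-λI) = λ^2 - 4λ + 8.
λ = 2 ± 2i: positive real part.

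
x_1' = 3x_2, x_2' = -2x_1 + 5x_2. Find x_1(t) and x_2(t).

Coefficient matrix A = [[0, 3], [-2, 5]].
Characteristic polynomial det(A - λI) = λ^2 - 5λ + 6 = 0.
Eigenvalues λ = 2, 3.
For λ=2: (A-λI) row 1 is [-2, 3], so an eigenvector is (-3, -2).
For λ=3: (A-λI) row 1 is [-3, 3], so an eigenvector is (1, 1).
General solution: K_1e^(2t)(-3,-2) + K_2e^(3t)(1,1).

x_1(t) = -3K_1e^(2t) + K_2e^(3t), x_2(t) = -2K_1e^(2t) + K_2e^(3t)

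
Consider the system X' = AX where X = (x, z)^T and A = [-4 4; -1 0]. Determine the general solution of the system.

Coefficient matrix A = [[-4, 4], [-1, 0]].
Characteristic polynomial det(A - λI) = λ^2 + 4λ + 4 = 0.
Single eigenvalue λ = -2 with algebraic multiplicity 2.
Eigenvector v = (-2,-1); generalized eigenvector w with (A-λI)w=v is (-3,-2).
General solution: e^(-2t)[C_1·v + C_2·(t·v + w)].

x(t) = -2C_1e^(-2t) - 2C_2te^(-2t) - 3C_2e^(-2t), z(t) = -C_1e^(-2t) - C_2te^(-2t) - 2C_2e^(-2t)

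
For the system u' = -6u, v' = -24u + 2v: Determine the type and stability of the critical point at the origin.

A = [[-6,0],[-24,2]]; det(A-λI) = λ^2 + 4λ - 12.
λ = 2, -6: opposite signs.

saddle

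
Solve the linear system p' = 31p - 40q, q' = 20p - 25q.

Coefficient matrix A = [[31, -40], [20, -25]].
Characteristic polynomial det(A - λI) = λ^2 - 6λ + 25 = 0.
Eigenvalues λ = 3 ± 4i (complex conjugate pair).
For λ=3+4i: an eigenvector is (3,2) - i(1,1) = (3 - i, 2 - i).
A real fundamental pair from Re and Im of e^((3+4i)t)v: X_1 = e^(3t)(cos(4t)·(3,2) + sin(4t)·(1,1)), X_2 = e^(3t)(sin(4t)·(3,2) - cos(4t)·(1,1)).
General solution: c_1X_1 + c_2X_2.

p(t) = c_1e^(3t)sin(4t) + 3c_1e^(3t)cos(4t) + 3c_2e^(3t)sin(4t) - c_2e^(3t)cos(4t), q(t) = c_1e^(3t)sin(4t) + 2c_1e^(3t)cos(4t) + 2c_2e^(3t)sin(4t) - c_2e^(3t)cos(4t)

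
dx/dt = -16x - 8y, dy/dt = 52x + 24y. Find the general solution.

Coefficient matrix A = [[-16, -8], [52, 24]].
Characteristic polynomial det(A - λI) = λ^2 - 8λ + 32 = 0.
Eigenvalues λ = 4 ± 4i (complex conjugate pair).
For λ=4+4i: an eigenvector is (-1,3) - i(-1,2) = (-1 + i, 3 - 2i).
A real fundamental pair from Re and Im of e^((4+4i)t)v: X_1 = e^(4t)(cos(4t)·(-1,3) + sin(4t)·(-1,2)), X_2 = e^(4t)(sin(4t)·(-1,3) - cos(4t)·(-1,2)).
General solution: C_1X_1 + C_2X_2.

x(t) = -C_1e^(4t)sin(4t) - C_1e^(4t)cos(4t) - C_2e^(4t)sin(4t) + C_2e^(4t)cos(4t), y(t) = 2C_1e^(4t)sin(4t) + 3C_1e^(4t)cos(4t) + 3C_2e^(4t)sin(4t) - 2C_2e^(4t)cos(4t)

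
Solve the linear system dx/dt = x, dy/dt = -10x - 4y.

x(t) = K_1e^(t), y(t) = -2K_1e^(t) - K_2e^(-4t)

Coefficient matrix A = [[1, 0], [-10, -4]].
Characteristic polynomial det(A - λI) = λ^2 + 3λ - 4 = 0.
Eigenvalues λ = 1, -4.
For λ=1: (A-λI) row 2 is [-10, -5], so an eigenvector is (1, -2).
For λ=-4: (A-λI) row 1 is [5, 0], so an eigenvector is (0, -1).
General solution: K_1e^(t)(1,-2) + K_2e^(-4t)(0,-1).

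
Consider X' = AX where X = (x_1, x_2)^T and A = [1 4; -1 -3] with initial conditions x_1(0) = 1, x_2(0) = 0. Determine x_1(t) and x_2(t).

Coefficient matrix A = [[1, 4], [-1, -3]].
Characteristic polynomial det(A - λI) = λ^2 + 2λ + 1 = 0.
Single eigenvalue λ = -1 with algebraic multiplicity 2.
Eigenvector v = (2,-1); generalized eigenvector w with (A-λI)w=v is (-1,1).
General solution: e^(-t)[K_1·v + K_2·(t·v + w)].
Applying x_1(0)=1, x_2(0)=0 gives K_1=1, K_2=1.

x_1(t) = 2te^(-t) + e^(-t), x_2(t) = -te^(-t)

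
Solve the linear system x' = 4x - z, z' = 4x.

Coefficient matrix A = [[4, -1], [4, 0]].
Characteristic polynomial det(A - λI) = λ^2 - 4λ + 4 = 0.
Single eigenvalue λ = 2 with algebraic multiplicity 2.
Eigenvector v = (-1,-2); generalized eigenvector w with (A-λI)w=v is (-2,-3).
General solution: e^(2t)[c_1·v + c_2·(t·v + w)].

x(t) = -c_1e^(2t) - c_2te^(2t) - 2c_2e^(2t), z(t) = -2c_1e^(2t) - 2c_2te^(2t) - 3c_2e^(2t)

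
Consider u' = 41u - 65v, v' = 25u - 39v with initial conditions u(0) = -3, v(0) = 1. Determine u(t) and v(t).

u(t) = -37e^(t)sin(5t) - 3e^(t)cos(5t), v(t) = -23e^(t)sin(5t) + e^(t)cos(5t)

Coefficient matrix A = [[41, -65], [25, -39]].
Characteristic polynomial det(A - λI) = λ^2 - 2λ + 26 = 0.
Eigenvalues λ = 1 ± 5i (complex conjugate pair).
For λ=1+5i: an eigenvector is (2,1) - i(3,2) = (2 - 3i, 1 - 2i).
A real fundamental pair from Re and Im of e^((1+5i)t)v: X_1 = e^(t)(cos(5t)·(2,1) + sin(5t)·(3,2)), X_2 = e^(t)(sin(5t)·(2,1) - cos(5t)·(3,2)).
General solution: K_1X_1 + K_2X_2.
Applying u(0)=-3, v(0)=1 gives K_1=-9, K_2=-5.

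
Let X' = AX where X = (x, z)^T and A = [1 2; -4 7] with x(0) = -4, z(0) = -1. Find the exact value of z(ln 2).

A = [[1,2],[-4,7]]; eigenvalues λ = 3, 5.
Eigenvectors: (1,1) for λ=3, (-1,-2) for λ=5.
From the initial condition, c_1 = -7, c_2 = -3.
z(ln 2) = (-7)(2^3)(1) + (-3)(2^5)(-2) = 136.

136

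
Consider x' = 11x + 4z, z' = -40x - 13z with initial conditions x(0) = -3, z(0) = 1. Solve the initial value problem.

x(t) = -8e^(-t)sin(4t) - 3e^(-t)cos(4t), z(t) = 27e^(-t)sin(4t) + e^(-t)cos(4t)

Coefficient matrix A = [[11, 4], [-40, -13]].
Characteristic polynomial det(A - λI) = λ^2 + 2λ + 17 = 0.
Eigenvalues λ = -1 ± 4i (complex conjugate pair).
For λ=-1+4i: an eigenvector is (-1,3) - i(0,1) = (-1, 3 - i).
A real fundamental pair from Re and Im of e^((-1+4i)t)v: X_1 = e^(-t)(cos(4t)·(-1,3) + sin(4t)·(0,1)), X_2 = e^(-t)(sin(4t)·(-1,3) - cos(4t)·(0,1)).
General solution: c_1X_1 + c_2X_2.
Applying x(0)=-3, z(0)=1 gives c_1=3, c_2=8.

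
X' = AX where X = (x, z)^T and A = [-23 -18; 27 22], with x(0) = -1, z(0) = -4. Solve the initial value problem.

Coefficient matrix A = [[-23, -18], [27, 22]].
Characteristic polynomial det(A - λI) = λ^2 + λ - 20 = 0.
Eigenvalues λ = 4, -5.
For λ=4: (A-λI) row 1 is [-27, -18], so an eigenvector is (-2, 3).
For λ=-5: (A-λI) row 1 is [-18, -18], so an eigenvector is (-1, 1).
General solution: c_1e^(4t)(-2,3) + c_2e^(-5t)(-1,1).
Applying x(0)=-1, z(0)=-4 gives c_1=-5, c_2=11.

x(t) = 10e^(4t) - 11e^(-5t), z(t) = -15e^(4t) + 11e^(-5t)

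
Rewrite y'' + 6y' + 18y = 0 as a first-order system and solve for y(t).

y(t) = C_1e^(-3t)cos(3t) + C_2e^(-3t)sin(3t)

Let x_1 = y, x_2 = y'. Then x_1' = x_2 and x_2' = -18x_1 - 6x_2.
A = [[0,1],[-18,-6]]; det(A-λI) = λ^2 + 6λ + 18.
Eigenvalues λ = -3 ± 3i.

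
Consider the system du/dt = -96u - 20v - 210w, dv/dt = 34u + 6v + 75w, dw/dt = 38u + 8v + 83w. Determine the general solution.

Coefficient matrix A = [[-96, -20, -210], [34, 6, 75], [38, 8, 83]].
det(A - λI) = 0 gives eigenvalues λ = -4, -2, -1.
For λ=-4: eigenvector (5,-2,-2).
For λ=-2: eigenvector (-10,5,4).
For λ=-1: eigenvector (-2,-1,1).
General solution: c_1e^(-4t)(5,-2,-2) + c_2e^(-2t)(-10,5,4) + c_3e^(-t)(-2,-1,1).

u(t) = 5c_1e^(-4t) - 10c_2e^(-2t) - 2c_3e^(-t), v(t) = -2c_1e^(-4t) + 5c_2e^(-2t) - c_3e^(-t), w(t) = -2c_1e^(-4t) + 4c_2e^(-2t) + c_3e^(-t)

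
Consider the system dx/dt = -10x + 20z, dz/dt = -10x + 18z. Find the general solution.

x(t) = 3c_1e^(4t)sin(2t) + c_1e^(4t)cos(2t) + c_2e^(4t)sin(2t) - 3c_2e^(4t)cos(2t), z(t) = 2c_1e^(4t)sin(2t) + c_1e^(4t)cos(2t) + c_2e^(4t)sin(2t) - 2c_2e^(4t)cos(2t)

Coefficient matrix A = [[-10, 20], [-10, 18]].
Characteristic polynomial det(A - λI) = λ^2 - 8λ + 20 = 0.
Eigenvalues λ = 4 ± 2i (complex conjugate pair).
For λ=4+2i: an eigenvector is (1,1) - i(3,2) = (1 - 3i, 1 - 2i).
A real fundamental pair from Re and Im of e^((4+2i)t)v: X_1 = e^(4t)(cos(2t)·(1,1) + sin(2t)·(3,2)), X_2 = e^(4t)(sin(2t)·(1,1) - cos(2t)·(3,2)).
General solution: c_1X_1 + c_2X_2.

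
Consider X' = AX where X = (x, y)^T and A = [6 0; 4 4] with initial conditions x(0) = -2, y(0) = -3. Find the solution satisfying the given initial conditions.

x(t) = -2e^(6t), y(t) = -4e^(6t) + e^(4t)

Coefficient matrix A = [[6, 0], [4, 4]].
Characteristic polynomial det(A - λI) = λ^2 - 10λ + 24 = 0.
Eigenvalues λ = 6, 4.
For λ=6: (A-λI) row 2 is [4, -2], so an eigenvector is (-1, -2).
For λ=4: (A-λI) row 1 is [2, 0], so an eigenvector is (0, 1).
General solution: C_1e^(6t)(-1,-2) + C_2e^(4t)(0,1).
Applying x(0)=-2, y(0)=-3 gives C_1=2, C_2=1.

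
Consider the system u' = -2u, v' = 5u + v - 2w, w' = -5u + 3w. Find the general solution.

u(t) = c_3e^(-2t), v(t) = -c_1e^(3t) + c_2e^(t) - c_3e^(-2t), w(t) = c_1e^(3t) + c_3e^(-2t)

Coefficient matrix A = [[-2, 0, 0], [5, 1, -2], [-5, 0, 3]].
det(A - λI) = 0 gives eigenvalues λ = 3, 1, -2.
For λ=3: eigenvector (0,-1,1).
For λ=1: eigenvector (0,1,0).
For λ=-2: eigenvector (1,-1,1).
General solution: c_1e^(3t)(0,-1,1) + c_2e^(t)(0,1,0) + c_3e^(-2t)(1,-1,1).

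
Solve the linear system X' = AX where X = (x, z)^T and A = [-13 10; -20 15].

Coefficient matrix A = [[-13, 10], [-20, 15]].
Characteristic polynomial det(A - λI) = λ^2 - 2λ + 5 = 0.
Eigenvalues λ = 1 ± 2i (complex conjugate pair).
For λ=1+2i: an eigenvector is (2,3) - i(1,1) = (2 - i, 3 - i).
A real fundamental pair from Re and Im of e^((1+2i)t)v: X_1 = e^(t)(cos(2t)·(2,3) + sin(2t)·(1,1)), X_2 = e^(t)(sin(2t)·(2,3) - cos(2t)·(1,1)).
General solution: K_1X_1 + K_2X_2.

x(t) = K_1e^(t)sin(2t) + 2K_1e^(t)cos(2t) + 2K_2e^(t)sin(2t) - K_2e^(t)cos(2t), z(t) = K_1e^(t)sin(2t) + 3K_1e^(t)cos(2t) + 3K_2e^(t)sin(2t) - K_2e^(t)cos(2t)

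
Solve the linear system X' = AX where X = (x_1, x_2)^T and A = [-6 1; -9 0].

Coefficient matrix A = [[-6, 1], [-9, 0]].
Characteristic polynomial det(A - λI) = λ^2 + 6λ + 9 = 0.
Single eigenvalue λ = -3 with algebraic multiplicity 2.
Eigenvector v = (-1,-3); generalized eigenvector w with (A-λI)w=v is (0,-1).
General solution: e^(-3t)[C_1·v + C_2·(t·v + w)].

x_1(t) = -C_1e^(-3t) - C_2te^(-3t), x_2(t) = -3C_1e^(-3t) - 3C_2te^(-3t) - C_2e^(-3t)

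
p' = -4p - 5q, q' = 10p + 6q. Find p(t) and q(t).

Coefficient matrix A = [[-4, -5], [10, 6]].
Characteristic polynomial det(A - λI) = λ^2 - 2λ + 26 = 0.
Eigenvalues λ = 1 ± 5i (complex conjugate pair).
For λ=1+5i: an eigenvector is (-1,1) - i(0,-1) = (-1, 1 + i).
A real fundamental pair from Re and Im of e^((1+5i)t)v: X_1 = e^(t)(cos(5t)·(-1,1) + sin(5t)·(0,-1)), X_2 = e^(t)(sin(5t)·(-1,1) - cos(5t)·(0,-1)).
General solution: K_1X_1 + K_2X_2.

p(t) = -K_1e^(t)cos(5t) - K_2e^(t)sin(5t), q(t) = -K_1e^(t)sin(5t) + K_1e^(t)cos(5t) + K_2e^(t)sin(5t) + K_2e^(t)cos(5t)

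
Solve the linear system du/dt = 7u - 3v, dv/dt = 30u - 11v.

Coefficient matrix A = [[7, -3], [30, -11]].
Characteristic polynomial det(A - λI) = λ^2 + 4λ + 13 = 0.
Eigenvalues λ = -2 ± 3i (complex conjugate pair).
For λ=-2+3i: an eigenvector is (1,3) - i(0,1) = (1, 3 - i).
A real fundamental pair from Re and Im of e^((-2+3i)t)v: X_1 = e^(-2t)(cos(3t)·(1,3) + sin(3t)·(0,1)), X_2 = e^(-2t)(sin(3t)·(1,3) - cos(3t)·(0,1)).
General solution: C_1X_1 + C_2X_2.

u(t) = C_1e^(-2t)cos(3t) + C_2e^(-2t)sin(3t), v(t) = C_1e^(-2t)sin(3t) + 3C_1e^(-2t)cos(3t) + 3C_2e^(-2t)sin(3t) - C_2e^(-2t)cos(3t)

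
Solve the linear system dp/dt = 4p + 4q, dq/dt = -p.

p(t) = 2C_1e^(2t) + 2C_2te^(2t) - C_2e^(2t), q(t) = -C_1e^(2t) - C_2te^(2t) + C_2e^(2t)

Coefficient matrix A = [[4, 4], [-1, 0]].
Characteristic polynomial det(A - λI) = λ^2 - 4λ + 4 = 0.
Single eigenvalue λ = 2 with algebraic multiplicity 2.
Eigenvector v = (2,-1); generalized eigenvector w with (A-λI)w=v is (-1,1).
General solution: e^(2t)[C_1·v + C_2·(t·v + w)].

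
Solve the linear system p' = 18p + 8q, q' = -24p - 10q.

p(t) = C_1e^(2t) - 2C_2e^(6t), q(t) = -2C_1e^(2t) + 3C_2e^(6t)

Coefficient matrix A = [[18, 8], [-24, -10]].
Characteristic polynomial det(A - λI) = λ^2 - 8λ + 12 = 0.
Eigenvalues λ = 2, 6.
For λ=2: (A-λI) row 1 is [16, 8], so an eigenvector is (1, -2).
For λ=6: (A-λI) row 1 is [12, 8], so an eigenvector is (-2, 3).
General solution: C_1e^(2t)(1,-2) + C_2e^(6t)(-2,3).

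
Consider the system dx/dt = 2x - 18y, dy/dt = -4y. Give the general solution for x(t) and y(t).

Coefficient matrix A = [[2, -18], [0, -4]].
Characteristic polynomial det(A - λI) = λ^2 + 2λ - 8 = 0.
Eigenvalues λ = -4, 2.
For λ=-4: (A-λI) row 1 is [6, -18], so an eigenvector is (-3, -1).
For λ=2: (A-λI) row 1 is [0, -18], so an eigenvector is (-1, 0).
General solution: C_1e^(-4t)(-3,-1) + C_2e^(2t)(-1,0).

x(t) = -3C_1e^(-4t) - C_2e^(2t), y(t) = -C_1e^(-4t)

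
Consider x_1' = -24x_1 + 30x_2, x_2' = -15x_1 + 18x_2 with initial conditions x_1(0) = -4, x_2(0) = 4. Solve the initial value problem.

x_1(t) = 68e^(-3t)sin(3t) - 4e^(-3t)cos(3t), x_2(t) = 48e^(-3t)sin(3t) + 4e^(-3t)cos(3t)

Coefficient matrix A = [[-24, 30], [-15, 18]].
Characteristic polynomial det(A - λI) = λ^2 + 6λ + 18 = 0.
Eigenvalues λ = -3 ± 3i (complex conjugate pair).
For λ=-3+3i: an eigenvector is (1,1) - i(3,2) = (1 - 3i, 1 - 2i).
A real fundamental pair from Re and Im of e^((-3+3i)t)v: X_1 = e^(-3t)(cos(3t)·(1,1) + sin(3t)·(3,2)), X_2 = e^(-3t)(sin(3t)·(1,1) - cos(3t)·(3,2)).
General solution: c_1X_1 + c_2X_2.
Applying x_1(0)=-4, x_2(0)=4 gives c_1=20, c_2=8.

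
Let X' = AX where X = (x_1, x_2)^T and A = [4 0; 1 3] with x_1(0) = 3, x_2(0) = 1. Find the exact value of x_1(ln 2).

48

A = [[4,0],[1,3]]; eigenvalues λ = 4, 3.
Eigenvectors: (1,1) for λ=4, (0,-1) for λ=3.
From the initial condition, c_1 = 3, c_2 = 2.
x_1(ln 2) = (3)(2^4)(1) + (2)(2^3)(0) = 48.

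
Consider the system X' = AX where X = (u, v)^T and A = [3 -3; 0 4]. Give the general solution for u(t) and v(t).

u(t) = C_1e^(3t) + 3C_2e^(4t), v(t) = -C_2e^(4t)

Coefficient matrix A = [[3, -3], [0, 4]].
Characteristic polynomial det(A - λI) = λ^2 - 7λ + 12 = 0.
Eigenvalues λ = 3, 4.
For λ=3: (A-λI) row 1 is [0, -3], so an eigenvector is (1, 0).
For λ=4: (A-λI) row 1 is [-1, -3], so an eigenvector is (3, -1).
General solution: C_1e^(3t)(1,0) + C_2e^(4t)(3,-1).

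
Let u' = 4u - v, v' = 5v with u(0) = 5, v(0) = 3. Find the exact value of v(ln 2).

A = [[4,-1],[0,5]]; eigenvalues λ = 4, 5.
Eigenvectors: (1,0) for λ=4, (-1,1) for λ=5.
From the initial condition, c_1 = 8, c_2 = 3.
v(ln 2) = (8)(2^4)(0) + (3)(2^5)(1) = 96.

96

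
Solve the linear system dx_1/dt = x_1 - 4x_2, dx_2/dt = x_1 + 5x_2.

Coefficient matrix A = [[1, -4], [1, 5]].
Characteristic polynomial det(A - λI) = λ^2 - 6λ + 9 = 0.
Single eigenvalue λ = 3 with algebraic multiplicity 2.
Eigenvector v = (2,-1); generalized eigenvector w with (A-λI)w=v is (-1,0).
General solution: e^(3t)[c_1·v + c_2·(t·v + w)].

x_1(t) = 2c_1e^(3t) + 2c_2te^(3t) - c_2e^(3t), x_2(t) = -c_1e^(3t) - c_2te^(3t)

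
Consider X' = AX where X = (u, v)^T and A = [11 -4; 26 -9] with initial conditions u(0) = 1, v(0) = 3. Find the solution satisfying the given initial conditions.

Coefficient matrix A = [[11, -4], [26, -9]].
Characteristic polynomial det(A - λI) = λ^2 - 2λ + 5 = 0.
Eigenvalues λ = 1 ± 2i (complex conjugate pair).
For λ=1+2i: an eigenvector is (-1,-2) - i(-1,-3) = (-1 + i, -2 + 3i).
A real fundamental pair from Re and Im of e^((1+2i)t)v: X_1 = e^(t)(cos(2t)·(-1,-2) + sin(2t)·(-1,-3)), X_2 = e^(t)(sin(2t)·(-1,-2) - cos(2t)·(-1,-3)).
General solution: K_1X_1 + K_2X_2.
Applying u(0)=1, v(0)=3 gives K_1=0, K_2=1.

u(t) = -e^(t)sin(2t) + e^(t)cos(2t), v(t) = -2e^(t)sin(2t) + 3e^(t)cos(2t)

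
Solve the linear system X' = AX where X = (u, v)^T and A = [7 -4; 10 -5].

Coefficient matrix A = [[7, -4], [10, -5]].
Characteristic polynomial det(A - λI) = λ^2 - 2λ + 5 = 0.
Eigenvalues λ = 1 ± 2i (complex conjugate pair).
For λ=1+2i: an eigenvector is (1,1) - i(1,2) = (1 - i, 1 - 2i).
A real fundamental pair from Re and Im of e^((1+2i)t)v: X_1 = e^(t)(cos(2t)·(1,1) + sin(2t)·(1,2)), X_2 = e^(t)(sin(2t)·(1,1) - cos(2t)·(1,2)).
General solution: c_1X_1 + c_2X_2.

u(t) = c_1e^(t)sin(2t) + c_1e^(t)cos(2t) + c_2e^(t)sin(2t) - c_2e^(t)cos(2t), v(t) = 2c_1e^(t)sin(2t) + c_1e^(t)cos(2t) + c_2e^(t)sin(2t) - 2c_2e^(t)cos(2t)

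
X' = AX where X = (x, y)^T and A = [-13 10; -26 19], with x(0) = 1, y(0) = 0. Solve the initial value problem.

x(t) = -8e^(3t)sin(2t) + e^(3t)cos(2t), y(t) = -13e^(3t)sin(2t)

Coefficient matrix A = [[-13, 10], [-26, 19]].
Characteristic polynomial det(A - λI) = λ^2 - 6λ + 13 = 0.
Eigenvalues λ = 3 ± 2i (complex conjugate pair).
For λ=3+2i: an eigenvector is (1,2) - i(2,3) = (1 - 2i, 2 - 3i).
A real fundamental pair from Re and Im of e^((3+2i)t)v: X_1 = e^(3t)(cos(2t)·(1,2) + sin(2t)·(2,3)), X_2 = e^(3t)(sin(2t)·(1,2) - cos(2t)·(2,3)).
General solution: K_1X_1 + K_2X_2.
Applying x(0)=1, y(0)=0 gives K_1=-3, K_2=-2.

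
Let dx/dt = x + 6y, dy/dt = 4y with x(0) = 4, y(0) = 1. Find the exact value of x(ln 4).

A = [[1,6],[0,4]]; eigenvalues λ = 1, 4.
Eigenvectors: (1,0) for λ=1, (-2,-1) for λ=4.
From the initial condition, c_1 = 2, c_2 = -1.
x(ln 4) = (2)(4^1)(1) + (-1)(4^4)(-2) = 520.

520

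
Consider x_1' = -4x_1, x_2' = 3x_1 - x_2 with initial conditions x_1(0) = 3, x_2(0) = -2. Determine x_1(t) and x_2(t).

x_1(t) = 3e^(-4t), x_2(t) = e^(-t) - 3e^(-4t)

Coefficient matrix A = [[-4, 0], [3, -1]].
Characteristic polynomial det(A - λI) = λ^2 + 5λ + 4 = 0.
Eigenvalues λ = -1, -4.
For λ=-1: (A-λI) row 1 is [-3, 0], so an eigenvector is (0, -1).
For λ=-4: (A-λI) row 2 is [3, 3], so an eigenvector is (1, -1).
General solution: c_1e^(-t)(0,-1) + c_2e^(-4t)(1,-1).
Applying x_1(0)=3, x_2(0)=-2 gives c_1=-1, c_2=3.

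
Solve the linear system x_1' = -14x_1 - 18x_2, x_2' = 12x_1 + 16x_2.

Coefficient matrix A = [[-14, -18], [12, 16]].
Characteristic polynomial det(A - λI) = λ^2 - 2λ - 8 = 0.
Eigenvalues λ = 4, -2.
For λ=4: (A-λI) row 1 is [-18, -18], so an eigenvector is (-1, 1).
For λ=-2: (A-λI) row 1 is [-12, -18], so an eigenvector is (-3, 2).
General solution: C_1e^(4t)(-1,1) + C_2e^(-2t)(-3,2).

x_1(t) = -C_1e^(4t) - 3C_2e^(-2t), x_2(t) = C_1e^(4t) + 2C_2e^(-2t)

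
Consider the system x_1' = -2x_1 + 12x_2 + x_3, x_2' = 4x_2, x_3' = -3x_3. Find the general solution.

Coefficient matrix A = [[-2, 12, 1], [0, 4, 0], [0, 0, -3]].
det(A - λI) = 0 gives eigenvalues λ = -2, 4, -3.
For λ=-2: eigenvector (1,0,0).
For λ=4: eigenvector (2,1,0).
For λ=-3: eigenvector (-1,0,1).
General solution: C_1e^(-2t)(1,0,0) + C_2e^(4t)(2,1,0) + C_3e^(-3t)(-1,0,1).

x_1(t) = C_1e^(-2t) + 2C_2e^(4t) - C_3e^(-3t), x_2(t) = C_2e^(4t), x_3(t) = C_3e^(-3t)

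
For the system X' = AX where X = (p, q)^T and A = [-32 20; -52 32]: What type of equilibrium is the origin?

center

A = [[-32,20],[-52,32]]; det(A-λI) = λ^2 + 16.
λ = 0 ± 4i: zero real part.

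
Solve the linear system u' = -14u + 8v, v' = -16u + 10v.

Coefficient matrix A = [[-14, 8], [-16, 10]].
Characteristic polynomial det(A - λI) = λ^2 + 4λ - 12 = 0.
Eigenvalues λ = 2, -6.
For λ=2: (A-λI) row 1 is [-16, 8], so an eigenvector is (-1, -2).
For λ=-6: (A-λI) row 1 is [-8, 8], so an eigenvector is (-1, -1).
General solution: K_1e^(2t)(-1,-2) + K_2e^(-6t)(-1,-1).

u(t) = -K_1e^(2t) - K_2e^(-6t), v(t) = -2K_1e^(2t) - K_2e^(-6t)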